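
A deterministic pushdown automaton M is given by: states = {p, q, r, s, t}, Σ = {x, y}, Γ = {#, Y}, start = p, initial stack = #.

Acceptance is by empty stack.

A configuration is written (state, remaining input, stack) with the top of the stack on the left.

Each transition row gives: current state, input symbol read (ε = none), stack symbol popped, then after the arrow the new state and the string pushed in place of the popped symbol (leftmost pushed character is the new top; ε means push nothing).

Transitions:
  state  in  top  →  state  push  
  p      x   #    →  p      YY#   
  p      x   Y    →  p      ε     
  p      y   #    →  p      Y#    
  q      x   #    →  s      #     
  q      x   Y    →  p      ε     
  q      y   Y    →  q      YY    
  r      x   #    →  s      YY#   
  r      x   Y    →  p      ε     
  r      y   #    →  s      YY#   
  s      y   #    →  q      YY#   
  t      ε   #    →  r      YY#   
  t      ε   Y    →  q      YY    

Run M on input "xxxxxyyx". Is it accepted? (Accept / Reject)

(p, xxxxxyyx, #)
  read x, top #: go to p, push YY# → (p, xxxxyyx, YY#)
  read x, top Y: go to p, push ε → (p, xxxyyx, Y#)
  read x, top Y: go to p, push ε → (p, xxyyx, #)
  read x, top #: go to p, push YY# → (p, xyyx, YY#)
  read x, top Y: go to p, push ε → (p, yyx, Y#)
No transition applies at (p, yyx, Y#); input not fully consumed.

Reject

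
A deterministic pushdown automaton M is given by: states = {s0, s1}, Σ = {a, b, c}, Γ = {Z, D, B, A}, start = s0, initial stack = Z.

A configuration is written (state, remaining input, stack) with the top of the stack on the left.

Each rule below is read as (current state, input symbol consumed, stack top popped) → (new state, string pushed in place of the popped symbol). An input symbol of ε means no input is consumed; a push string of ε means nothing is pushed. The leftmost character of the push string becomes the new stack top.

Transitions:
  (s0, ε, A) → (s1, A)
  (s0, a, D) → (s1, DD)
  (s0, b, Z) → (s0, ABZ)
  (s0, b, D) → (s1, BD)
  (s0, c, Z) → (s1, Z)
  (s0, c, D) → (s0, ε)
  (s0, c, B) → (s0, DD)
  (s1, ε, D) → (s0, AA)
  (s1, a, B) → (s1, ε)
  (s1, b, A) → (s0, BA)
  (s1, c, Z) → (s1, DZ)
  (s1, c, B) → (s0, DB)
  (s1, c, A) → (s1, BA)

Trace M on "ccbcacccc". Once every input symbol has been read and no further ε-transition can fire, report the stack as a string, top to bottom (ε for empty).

(s0, ccbcacccc, Z)
  read c, top Z: go to s1, push Z → (s1, cbcacccc, Z)
  read c, top Z: go to s1, push DZ → (s1, bcacccc, DZ)
  ε-move, top D: go to s0, push AA → (s0, bcacccc, AAZ)
  ε-move, top A: go to s1, push A → (s1, bcacccc, AAZ)
  read b, top A: go to s0, push BA → (s0, cacccc, BAAZ)
  read c, top B: go to s0, push DD → (s0, acccc, DDAAZ)
  read a, top D: go to s1, push DD → (s1, cccc, DDDAAZ)
  ε-move, top D: go to s0, push AA → (s0, cccc, AADDAAZ)
  ε-move, top A: go to s1, push A → (s1, cccc, AADDAAZ)
  read c, top A: go to s1, push BA → (s1, ccc, BAADDAAZ)
  read c, top B: go to s0, push DB → (s0, cc, DBAADDAAZ)
  read c, top D: go to s0, push ε → (s0, c, BAADDAAZ)
  read c, top B: go to s0, push DD → (s0, ε, DDAADDAAZ)
All input consumed in state s0 with stack DDAADDAAZ.

DDAADDAAZ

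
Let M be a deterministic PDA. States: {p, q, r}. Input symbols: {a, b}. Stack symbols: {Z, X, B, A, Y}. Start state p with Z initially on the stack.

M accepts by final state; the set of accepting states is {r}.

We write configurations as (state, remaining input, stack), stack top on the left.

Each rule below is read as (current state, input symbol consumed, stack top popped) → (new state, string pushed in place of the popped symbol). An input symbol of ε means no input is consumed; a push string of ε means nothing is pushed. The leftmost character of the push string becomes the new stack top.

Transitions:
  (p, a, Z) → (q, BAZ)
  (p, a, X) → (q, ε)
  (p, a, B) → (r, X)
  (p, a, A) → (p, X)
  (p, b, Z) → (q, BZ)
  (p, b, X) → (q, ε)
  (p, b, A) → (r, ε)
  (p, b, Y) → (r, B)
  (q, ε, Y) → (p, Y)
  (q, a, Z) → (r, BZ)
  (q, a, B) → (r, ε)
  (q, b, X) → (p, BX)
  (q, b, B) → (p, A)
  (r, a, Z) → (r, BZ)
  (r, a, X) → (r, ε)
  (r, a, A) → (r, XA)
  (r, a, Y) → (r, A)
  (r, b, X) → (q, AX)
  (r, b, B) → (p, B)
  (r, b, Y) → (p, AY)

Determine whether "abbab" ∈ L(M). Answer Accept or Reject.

Reject

(p, abbab, Z)
  read a, top Z: go to q, push BAZ → (q, bbab, BAZ)
  read b, top B: go to p, push A → (p, bab, AAZ)
  read b, top A: go to r, push ε → (r, ab, AZ)
  read a, top A: go to r, push XA → (r, b, XAZ)
  read b, top X: go to q, push AX → (q, ε, AXAZ)
All input consumed; state q ∉ F and no further ε-move applies.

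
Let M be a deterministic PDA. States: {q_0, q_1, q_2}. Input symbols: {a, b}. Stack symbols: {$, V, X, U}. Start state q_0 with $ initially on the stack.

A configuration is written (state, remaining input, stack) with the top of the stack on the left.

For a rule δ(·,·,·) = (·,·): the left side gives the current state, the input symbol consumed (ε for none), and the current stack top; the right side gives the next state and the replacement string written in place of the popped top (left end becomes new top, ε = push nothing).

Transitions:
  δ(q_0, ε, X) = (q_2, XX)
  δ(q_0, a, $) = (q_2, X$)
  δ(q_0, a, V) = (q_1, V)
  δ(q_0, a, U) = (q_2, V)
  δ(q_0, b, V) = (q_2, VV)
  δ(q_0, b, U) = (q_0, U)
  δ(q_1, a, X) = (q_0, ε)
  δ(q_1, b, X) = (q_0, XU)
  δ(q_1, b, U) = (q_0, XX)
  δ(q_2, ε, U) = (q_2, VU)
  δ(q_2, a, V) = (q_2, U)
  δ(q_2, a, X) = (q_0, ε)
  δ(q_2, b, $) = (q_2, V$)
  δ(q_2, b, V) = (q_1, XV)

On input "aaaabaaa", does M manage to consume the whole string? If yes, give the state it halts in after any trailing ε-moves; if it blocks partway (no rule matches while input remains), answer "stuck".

stuck

(q_0, aaaabaaa, $) ⊢ (q_2, aaabaaa, X$) ⊢ (q_0, aabaaa, $) ⊢ (q_2, abaaa, X$) ⊢ (q_0, baaa, $)
No transition for (q_0, b, top $); M blocks with input baaa remaining.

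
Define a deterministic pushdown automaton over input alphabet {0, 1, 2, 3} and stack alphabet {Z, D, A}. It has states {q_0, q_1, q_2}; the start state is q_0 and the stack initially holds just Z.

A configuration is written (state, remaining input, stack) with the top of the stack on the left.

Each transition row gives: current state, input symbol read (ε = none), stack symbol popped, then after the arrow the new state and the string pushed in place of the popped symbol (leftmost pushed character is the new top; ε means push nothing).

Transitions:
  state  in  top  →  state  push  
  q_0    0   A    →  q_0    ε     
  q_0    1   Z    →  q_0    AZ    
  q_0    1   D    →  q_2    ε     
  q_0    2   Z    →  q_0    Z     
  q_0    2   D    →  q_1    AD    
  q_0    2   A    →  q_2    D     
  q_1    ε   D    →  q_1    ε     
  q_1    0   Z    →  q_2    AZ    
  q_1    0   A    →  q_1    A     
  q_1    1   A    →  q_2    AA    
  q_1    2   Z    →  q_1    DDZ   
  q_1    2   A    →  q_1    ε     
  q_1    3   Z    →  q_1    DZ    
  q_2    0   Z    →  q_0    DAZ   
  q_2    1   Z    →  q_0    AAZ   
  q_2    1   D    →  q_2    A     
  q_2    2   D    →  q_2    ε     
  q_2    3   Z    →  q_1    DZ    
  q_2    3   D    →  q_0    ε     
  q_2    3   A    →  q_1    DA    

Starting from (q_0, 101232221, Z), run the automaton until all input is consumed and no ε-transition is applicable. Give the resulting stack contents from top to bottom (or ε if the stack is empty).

AZ

(q_0, 101232221, Z) ⊢ (q_0, 01232221, AZ) ⊢ (q_0, 1232221, Z) ⊢ (q_0, 232221, AZ) ⊢ (q_2, 32221, DZ) ⊢ (q_0, 2221, Z) ⊢ (q_0, 221, Z) ⊢ (q_0, 21, Z) ⊢ (q_0, 1, Z) ⊢ (q_0, ε, AZ)
All input consumed in state q_0 with stack AZ.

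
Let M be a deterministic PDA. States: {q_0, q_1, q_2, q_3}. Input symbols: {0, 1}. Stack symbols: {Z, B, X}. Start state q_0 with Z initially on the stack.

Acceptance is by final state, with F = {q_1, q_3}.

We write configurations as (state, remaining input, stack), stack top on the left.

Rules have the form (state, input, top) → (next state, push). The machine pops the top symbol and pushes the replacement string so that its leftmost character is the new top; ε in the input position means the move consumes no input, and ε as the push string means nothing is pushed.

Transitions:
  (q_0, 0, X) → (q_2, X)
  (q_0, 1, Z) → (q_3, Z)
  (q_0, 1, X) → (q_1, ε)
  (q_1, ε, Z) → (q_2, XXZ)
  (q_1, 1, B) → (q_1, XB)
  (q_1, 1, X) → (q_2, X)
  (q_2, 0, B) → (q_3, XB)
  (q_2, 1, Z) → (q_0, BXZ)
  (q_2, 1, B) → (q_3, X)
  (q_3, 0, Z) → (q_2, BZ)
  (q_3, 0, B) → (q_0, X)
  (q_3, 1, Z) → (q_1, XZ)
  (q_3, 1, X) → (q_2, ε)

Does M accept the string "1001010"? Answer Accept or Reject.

(q_0, 1001010, Z)
  read 1, top Z: go to q_3, push Z → (q_3, 001010, Z)
  read 0, top Z: go to q_2, push BZ → (q_2, 01010, BZ)
  read 0, top B: go to q_3, push XB → (q_3, 1010, XBZ)
  read 1, top X: go to q_2, push ε → (q_2, 010, BZ)
  read 0, top B: go to q_3, push XB → (q_3, 10, XBZ)
  read 1, top X: go to q_2, push ε → (q_2, 0, BZ)
  read 0, top B: go to q_3, push XB → (q_3, ε, XBZ)
All input consumed; state q_3 ∈ F.

Accept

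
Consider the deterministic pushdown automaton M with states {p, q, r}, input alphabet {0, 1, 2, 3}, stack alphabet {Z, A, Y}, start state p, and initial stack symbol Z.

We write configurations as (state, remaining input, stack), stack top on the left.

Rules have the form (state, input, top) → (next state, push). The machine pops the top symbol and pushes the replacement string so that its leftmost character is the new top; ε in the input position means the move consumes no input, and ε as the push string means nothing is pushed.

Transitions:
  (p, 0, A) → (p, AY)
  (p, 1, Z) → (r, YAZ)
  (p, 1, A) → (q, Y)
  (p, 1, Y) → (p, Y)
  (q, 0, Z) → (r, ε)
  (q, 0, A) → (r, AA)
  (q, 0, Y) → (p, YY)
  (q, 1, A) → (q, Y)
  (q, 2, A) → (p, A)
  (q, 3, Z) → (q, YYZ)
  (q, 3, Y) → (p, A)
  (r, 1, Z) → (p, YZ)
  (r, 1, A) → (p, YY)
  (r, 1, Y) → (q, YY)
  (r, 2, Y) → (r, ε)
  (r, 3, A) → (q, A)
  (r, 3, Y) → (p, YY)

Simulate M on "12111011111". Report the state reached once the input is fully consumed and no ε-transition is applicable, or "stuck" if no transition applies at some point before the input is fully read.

stuck

(p, 12111011111, Z)
  read 1, top Z: go to r, push YAZ → (r, 2111011111, YAZ)
  read 2, top Y: go to r, push ε → (r, 111011111, AZ)
  read 1, top A: go to p, push YY → (p, 11011111, YYZ)
  read 1, top Y: go to p, push Y → (p, 1011111, YYZ)
  read 1, top Y: go to p, push Y → (p, 011111, YYZ)
No transition for (p, 0, top Y); M blocks with input 011111 remaining.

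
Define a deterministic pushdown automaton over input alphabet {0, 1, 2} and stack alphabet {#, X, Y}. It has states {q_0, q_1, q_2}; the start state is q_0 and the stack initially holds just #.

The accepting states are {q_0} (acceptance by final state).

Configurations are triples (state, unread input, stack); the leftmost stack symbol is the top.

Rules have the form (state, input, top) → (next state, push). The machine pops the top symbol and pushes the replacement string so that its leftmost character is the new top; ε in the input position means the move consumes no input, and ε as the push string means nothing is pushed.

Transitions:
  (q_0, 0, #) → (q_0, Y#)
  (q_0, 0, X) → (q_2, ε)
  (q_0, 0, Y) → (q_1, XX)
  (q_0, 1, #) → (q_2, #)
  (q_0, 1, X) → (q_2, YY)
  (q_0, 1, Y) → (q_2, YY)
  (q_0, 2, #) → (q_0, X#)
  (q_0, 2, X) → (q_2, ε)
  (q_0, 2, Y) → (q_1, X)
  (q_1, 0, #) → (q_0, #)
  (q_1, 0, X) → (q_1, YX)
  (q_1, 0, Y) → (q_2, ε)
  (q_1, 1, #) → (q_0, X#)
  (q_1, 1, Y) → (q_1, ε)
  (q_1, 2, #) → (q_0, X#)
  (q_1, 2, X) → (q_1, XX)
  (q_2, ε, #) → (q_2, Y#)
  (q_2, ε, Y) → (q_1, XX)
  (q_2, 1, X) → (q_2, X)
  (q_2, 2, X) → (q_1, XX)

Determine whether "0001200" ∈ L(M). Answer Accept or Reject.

(q_0, 0001200, #) ⊢ (q_0, 001200, Y#) ⊢ (q_1, 01200, XX#) ⊢ (q_1, 1200, YXX#) ⊢ (q_1, 200, XX#) ⊢ (q_1, 00, XXX#) ⊢ (q_1, 0, YXXX#) ⊢ (q_2, ε, XXX#)
All input consumed; state q_2 ∉ F and no further ε-move applies.

Reject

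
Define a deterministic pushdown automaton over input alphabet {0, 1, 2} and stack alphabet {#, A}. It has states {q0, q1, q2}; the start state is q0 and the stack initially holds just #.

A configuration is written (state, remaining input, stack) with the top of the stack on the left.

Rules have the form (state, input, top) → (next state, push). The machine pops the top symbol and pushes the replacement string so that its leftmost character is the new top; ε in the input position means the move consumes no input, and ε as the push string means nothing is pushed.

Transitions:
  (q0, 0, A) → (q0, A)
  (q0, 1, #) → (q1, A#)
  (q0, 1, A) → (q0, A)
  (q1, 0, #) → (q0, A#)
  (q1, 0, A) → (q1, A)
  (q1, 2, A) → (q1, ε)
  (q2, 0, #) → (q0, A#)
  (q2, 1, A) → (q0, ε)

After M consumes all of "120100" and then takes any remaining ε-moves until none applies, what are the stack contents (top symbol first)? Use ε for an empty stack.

(q0, 120100, #)
  read 1, top #: go to q1, push A# → (q1, 20100, A#)
  read 2, top A: go to q1, push ε → (q1, 0100, #)
  read 0, top #: go to q0, push A# → (q0, 100, A#)
  read 1, top A: go to q0, push A → (q0, 00, A#)
  read 0, top A: go to q0, push A → (q0, 0, A#)
  read 0, top A: go to q0, push A → (q0, ε, A#)
All input consumed in state q0 with stack A#.

A#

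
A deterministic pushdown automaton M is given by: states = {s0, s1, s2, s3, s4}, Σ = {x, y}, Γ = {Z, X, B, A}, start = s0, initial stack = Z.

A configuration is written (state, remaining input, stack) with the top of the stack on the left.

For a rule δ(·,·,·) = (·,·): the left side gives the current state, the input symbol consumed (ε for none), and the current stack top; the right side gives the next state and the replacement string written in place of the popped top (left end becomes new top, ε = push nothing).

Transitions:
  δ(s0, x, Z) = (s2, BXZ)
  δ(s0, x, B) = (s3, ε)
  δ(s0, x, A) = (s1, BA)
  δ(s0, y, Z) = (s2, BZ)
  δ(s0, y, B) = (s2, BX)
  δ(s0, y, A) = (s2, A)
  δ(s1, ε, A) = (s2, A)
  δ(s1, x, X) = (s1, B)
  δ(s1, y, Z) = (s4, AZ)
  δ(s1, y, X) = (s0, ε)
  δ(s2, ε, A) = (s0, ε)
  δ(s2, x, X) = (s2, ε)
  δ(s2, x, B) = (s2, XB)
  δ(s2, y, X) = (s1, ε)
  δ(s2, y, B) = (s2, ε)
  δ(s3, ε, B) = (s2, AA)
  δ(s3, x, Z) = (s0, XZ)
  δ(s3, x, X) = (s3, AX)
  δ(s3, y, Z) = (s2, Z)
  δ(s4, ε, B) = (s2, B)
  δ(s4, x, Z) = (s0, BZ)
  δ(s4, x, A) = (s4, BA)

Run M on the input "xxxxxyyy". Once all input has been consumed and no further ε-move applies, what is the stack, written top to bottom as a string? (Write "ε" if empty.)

AZ

(s0, xxxxxyyy, Z) ⊢ (s2, xxxxyyy, BXZ) ⊢ (s2, xxxyyy, XBXZ) ⊢ (s2, xxyyy, BXZ) ⊢ (s2, xyyy, XBXZ) ⊢ (s2, yyy, BXZ) ⊢ (s2, yy, XZ) ⊢ (s1, y, Z) ⊢ (s4, ε, AZ)
All input consumed in state s4 with stack AZ.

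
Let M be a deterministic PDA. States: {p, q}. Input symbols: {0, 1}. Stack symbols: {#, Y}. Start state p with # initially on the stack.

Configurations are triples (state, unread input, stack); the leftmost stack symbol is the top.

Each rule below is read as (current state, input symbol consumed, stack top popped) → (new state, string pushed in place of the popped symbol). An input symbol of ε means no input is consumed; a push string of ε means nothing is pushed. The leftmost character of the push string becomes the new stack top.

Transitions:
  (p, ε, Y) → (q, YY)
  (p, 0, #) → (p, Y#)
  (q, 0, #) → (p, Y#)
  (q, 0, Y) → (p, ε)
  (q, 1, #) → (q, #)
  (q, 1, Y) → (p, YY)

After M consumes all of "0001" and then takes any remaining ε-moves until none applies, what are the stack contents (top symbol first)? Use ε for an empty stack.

YYYY#

(p, 0001, #)
  read 0, top #: go to p, push Y# → (p, 001, Y#)
  ε-move, top Y: go to q, push YY → (q, 001, YY#)
  read 0, top Y: go to p, push ε → (p, 01, Y#)
  ε-move, top Y: go to q, push YY → (q, 01, YY#)
  read 0, top Y: go to p, push ε → (p, 1, Y#)
  ε-move, top Y: go to q, push YY → (q, 1, YY#)
  read 1, top Y: go to p, push YY → (p, ε, YYY#)
  ε-move, top Y: go to q, push YY → (q, ε, YYYY#)
All input consumed in state q with stack YYYY#.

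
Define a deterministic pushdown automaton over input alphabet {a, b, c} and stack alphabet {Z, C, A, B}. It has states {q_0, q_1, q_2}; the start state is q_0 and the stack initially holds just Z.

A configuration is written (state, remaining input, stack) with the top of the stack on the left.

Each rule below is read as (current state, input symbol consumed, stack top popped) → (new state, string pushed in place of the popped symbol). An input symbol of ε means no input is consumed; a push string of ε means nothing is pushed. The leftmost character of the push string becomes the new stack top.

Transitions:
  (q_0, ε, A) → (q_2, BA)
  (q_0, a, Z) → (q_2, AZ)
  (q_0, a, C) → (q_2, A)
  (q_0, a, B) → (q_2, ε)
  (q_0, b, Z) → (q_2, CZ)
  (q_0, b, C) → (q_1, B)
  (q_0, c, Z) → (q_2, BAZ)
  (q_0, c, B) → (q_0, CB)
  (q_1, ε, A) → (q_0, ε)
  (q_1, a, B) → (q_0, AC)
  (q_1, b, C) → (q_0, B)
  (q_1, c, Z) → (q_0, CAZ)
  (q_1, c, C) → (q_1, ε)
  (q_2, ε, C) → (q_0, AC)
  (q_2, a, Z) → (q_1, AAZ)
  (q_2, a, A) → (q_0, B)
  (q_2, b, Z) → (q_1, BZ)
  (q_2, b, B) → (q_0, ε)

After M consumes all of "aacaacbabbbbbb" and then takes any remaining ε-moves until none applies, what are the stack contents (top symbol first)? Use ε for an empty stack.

(q_0, aacaacbabbbbbb, Z)
  read a, top Z: go to q_2, push AZ → (q_2, acaacbabbbbbb, AZ)
  read a, top A: go to q_0, push B → (q_0, caacbabbbbbb, BZ)
  read c, top B: go to q_0, push CB → (q_0, aacbabbbbbb, CBZ)
  read a, top C: go to q_2, push A → (q_2, acbabbbbbb, ABZ)
  read a, top A: go to q_0, push B → (q_0, cbabbbbbb, BBZ)
  read c, top B: go to q_0, push CB → (q_0, babbbbbb, CBBZ)
  read b, top C: go to q_1, push B → (q_1, abbbbbb, BBBZ)
  read a, top B: go to q_0, push AC → (q_0, bbbbbb, ACBBZ)
  ε-move, top A: go to q_2, push BA → (q_2, bbbbbb, BACBBZ)
  read b, top B: go to q_0, push ε → (q_0, bbbbb, ACBBZ)
  ε-move, top A: go to q_2, push BA → (q_2, bbbbb, BACBBZ)
  read b, top B: go to q_0, push ε → (q_0, bbbb, ACBBZ)
  ε-move, top A: go to q_2, push BA → (q_2, bbbb, BACBBZ)
  read b, top B: go to q_0, push ε → (q_0, bbb, ACBBZ)
  ε-move, top A: go to q_2, push BA → (q_2, bbb, BACBBZ)
  read b, top B: go to q_0, push ε → (q_0, bb, ACBBZ)
  ε-move, top A: go to q_2, push BA → (q_2, bb, BACBBZ)
  read b, top B: go to q_0, push ε → (q_0, b, ACBBZ)
  ε-move, top A: go to q_2, push BA → (q_2, b, BACBBZ)
  read b, top B: go to q_0, push ε → (q_0, ε, ACBBZ)
  ε-move, top A: go to q_2, push BA → (q_2, ε, BACBBZ)
All input consumed in state q_2 with stack BACBBZ.

BACBBZ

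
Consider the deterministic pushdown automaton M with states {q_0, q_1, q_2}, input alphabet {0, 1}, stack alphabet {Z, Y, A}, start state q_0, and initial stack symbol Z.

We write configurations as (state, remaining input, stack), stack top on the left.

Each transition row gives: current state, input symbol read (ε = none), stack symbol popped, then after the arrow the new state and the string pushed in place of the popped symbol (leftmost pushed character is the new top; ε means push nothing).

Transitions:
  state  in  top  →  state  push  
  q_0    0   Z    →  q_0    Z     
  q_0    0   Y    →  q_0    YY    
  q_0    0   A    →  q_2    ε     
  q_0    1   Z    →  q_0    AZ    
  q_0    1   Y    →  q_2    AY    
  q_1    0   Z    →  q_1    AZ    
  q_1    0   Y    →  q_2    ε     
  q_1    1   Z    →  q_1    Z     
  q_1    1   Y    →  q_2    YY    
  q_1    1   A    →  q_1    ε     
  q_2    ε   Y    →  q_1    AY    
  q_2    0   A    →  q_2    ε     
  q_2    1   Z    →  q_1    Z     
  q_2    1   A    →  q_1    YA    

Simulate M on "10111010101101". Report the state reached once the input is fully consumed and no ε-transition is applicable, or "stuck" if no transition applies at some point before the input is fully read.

q_1

(q_0, 10111010101101, Z)
  read 1, top Z: go to q_0, push AZ → (q_0, 0111010101101, AZ)
  read 0, top A: go to q_2, push ε → (q_2, 111010101101, Z)
  read 1, top Z: go to q_1, push Z → (q_1, 11010101101, Z)
  read 1, top Z: go to q_1, push Z → (q_1, 1010101101, Z)
  read 1, top Z: go to q_1, push Z → (q_1, 010101101, Z)
  read 0, top Z: go to q_1, push AZ → (q_1, 10101101, AZ)
  read 1, top A: go to q_1, push ε → (q_1, 0101101, Z)
  read 0, top Z: go to q_1, push AZ → (q_1, 101101, AZ)
  read 1, top A: go to q_1, push ε → (q_1, 01101, Z)
  read 0, top Z: go to q_1, push AZ → (q_1, 1101, AZ)
  read 1, top A: go to q_1, push ε → (q_1, 101, Z)
  read 1, top Z: go to q_1, push Z → (q_1, 01, Z)
  read 0, top Z: go to q_1, push AZ → (q_1, 1, AZ)
  read 1, top A: go to q_1, push ε → (q_1, ε, Z)
All input consumed; M is in state q_1.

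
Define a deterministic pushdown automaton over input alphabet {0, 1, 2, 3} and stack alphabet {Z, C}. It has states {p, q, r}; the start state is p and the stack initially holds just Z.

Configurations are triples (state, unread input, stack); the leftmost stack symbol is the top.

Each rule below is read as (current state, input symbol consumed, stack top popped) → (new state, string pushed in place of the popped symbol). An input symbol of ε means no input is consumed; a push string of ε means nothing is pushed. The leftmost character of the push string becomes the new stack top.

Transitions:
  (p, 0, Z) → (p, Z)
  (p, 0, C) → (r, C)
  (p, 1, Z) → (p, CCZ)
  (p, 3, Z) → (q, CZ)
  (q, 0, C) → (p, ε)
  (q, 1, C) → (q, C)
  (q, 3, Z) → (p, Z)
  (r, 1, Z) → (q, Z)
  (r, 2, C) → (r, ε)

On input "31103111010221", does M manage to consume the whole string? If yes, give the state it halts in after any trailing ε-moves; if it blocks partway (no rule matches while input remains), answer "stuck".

(p, 31103111010221, Z) ⊢ (q, 1103111010221, CZ) ⊢ (q, 103111010221, CZ) ⊢ (q, 03111010221, CZ) ⊢ (p, 3111010221, Z) ⊢ (q, 111010221, CZ) ⊢ (q, 11010221, CZ) ⊢ (q, 1010221, CZ) ⊢ (q, 010221, CZ) ⊢ (p, 10221, Z) ⊢ (p, 0221, CCZ) ⊢ (r, 221, CCZ) ⊢ (r, 21, CZ) ⊢ (r, 1, Z) ⊢ (q, ε, Z)
All input consumed; M is in state q.

q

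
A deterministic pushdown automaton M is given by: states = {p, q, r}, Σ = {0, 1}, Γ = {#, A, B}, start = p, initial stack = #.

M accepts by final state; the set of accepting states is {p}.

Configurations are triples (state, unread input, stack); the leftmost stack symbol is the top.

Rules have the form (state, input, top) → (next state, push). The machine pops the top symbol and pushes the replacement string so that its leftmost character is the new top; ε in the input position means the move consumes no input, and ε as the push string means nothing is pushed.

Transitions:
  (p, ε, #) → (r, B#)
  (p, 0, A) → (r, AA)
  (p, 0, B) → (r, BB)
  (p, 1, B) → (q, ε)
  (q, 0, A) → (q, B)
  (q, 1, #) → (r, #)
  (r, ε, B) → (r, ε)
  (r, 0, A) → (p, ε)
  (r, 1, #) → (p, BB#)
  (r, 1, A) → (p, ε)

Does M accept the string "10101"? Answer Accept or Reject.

Accept

(p, 10101, #) ⊢ (r, 10101, B#) ⊢ (r, 10101, #) ⊢ (p, 0101, BB#) ⊢ (r, 101, BBB#) ⊢ (r, 101, BB#) ⊢ (r, 101, B#) ⊢ (r, 101, #) ⊢ (p, 01, BB#) ⊢ (r, 1, BBB#) ⊢ (r, 1, BB#) ⊢ (r, 1, B#) ⊢ (r, 1, #) ⊢ (p, ε, BB#)
All input consumed; state p ∈ F.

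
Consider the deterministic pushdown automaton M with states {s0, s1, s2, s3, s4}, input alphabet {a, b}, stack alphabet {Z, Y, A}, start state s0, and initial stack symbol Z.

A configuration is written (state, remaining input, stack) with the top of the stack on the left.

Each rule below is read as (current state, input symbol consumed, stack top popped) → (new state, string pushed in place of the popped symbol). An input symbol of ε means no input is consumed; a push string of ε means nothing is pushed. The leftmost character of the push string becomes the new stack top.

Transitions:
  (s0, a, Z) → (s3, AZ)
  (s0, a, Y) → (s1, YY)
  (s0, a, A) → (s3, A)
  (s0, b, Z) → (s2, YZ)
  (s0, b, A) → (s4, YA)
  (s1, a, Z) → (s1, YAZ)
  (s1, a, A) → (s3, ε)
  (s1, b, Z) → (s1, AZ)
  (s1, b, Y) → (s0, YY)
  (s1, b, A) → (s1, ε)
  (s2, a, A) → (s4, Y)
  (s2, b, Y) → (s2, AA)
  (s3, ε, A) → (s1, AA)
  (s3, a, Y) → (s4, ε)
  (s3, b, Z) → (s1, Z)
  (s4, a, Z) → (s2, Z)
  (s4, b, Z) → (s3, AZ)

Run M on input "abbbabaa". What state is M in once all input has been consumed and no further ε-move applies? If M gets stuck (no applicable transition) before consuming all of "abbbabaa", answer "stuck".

stuck

(s0, abbbabaa, Z)
  read a, top Z: go to s3, push AZ → (s3, bbbabaa, AZ)
  ε-move, top A: go to s1, push AA → (s1, bbbabaa, AAZ)
  read b, top A: go to s1, push ε → (s1, bbabaa, AZ)
  read b, top A: go to s1, push ε → (s1, babaa, Z)
  read b, top Z: go to s1, push AZ → (s1, abaa, AZ)
  read a, top A: go to s3, push ε → (s3, baa, Z)
  read b, top Z: go to s1, push Z → (s1, aa, Z)
  read a, top Z: go to s1, push YAZ → (s1, a, YAZ)
No transition for (s1, a, top Y); M blocks with input a remaining.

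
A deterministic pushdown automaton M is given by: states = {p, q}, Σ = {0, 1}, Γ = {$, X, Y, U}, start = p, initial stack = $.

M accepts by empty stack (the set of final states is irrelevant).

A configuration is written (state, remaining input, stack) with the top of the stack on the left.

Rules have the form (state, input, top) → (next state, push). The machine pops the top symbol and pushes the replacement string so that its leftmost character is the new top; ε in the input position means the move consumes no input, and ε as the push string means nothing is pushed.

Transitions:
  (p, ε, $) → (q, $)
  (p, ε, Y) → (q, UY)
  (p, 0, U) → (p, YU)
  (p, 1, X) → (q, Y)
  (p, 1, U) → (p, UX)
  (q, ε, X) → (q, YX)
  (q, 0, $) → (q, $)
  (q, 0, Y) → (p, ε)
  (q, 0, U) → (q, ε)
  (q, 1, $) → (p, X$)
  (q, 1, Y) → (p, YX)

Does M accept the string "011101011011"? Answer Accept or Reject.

Reject

(p, 011101011011, $)
  ε-move, top $: go to q, push $ → (q, 011101011011, $)
  read 0, top $: go to q, push $ → (q, 11101011011, $)
  read 1, top $: go to p, push X$ → (p, 1101011011, X$)
  read 1, top X: go to q, push Y → (q, 101011011, Y$)
  read 1, top Y: go to p, push YX → (p, 01011011, YX$)
  ε-move, top Y: go to q, push UY → (q, 01011011, UYX$)
  read 0, top U: go to q, push ε → (q, 1011011, YX$)
  read 1, top Y: go to p, push YX → (p, 011011, YXX$)
  ε-move, top Y: go to q, push UY → (q, 011011, UYXX$)
  read 0, top U: go to q, push ε → (q, 11011, YXX$)
  read 1, top Y: go to p, push YX → (p, 1011, YXXX$)
  ε-move, top Y: go to q, push UY → (q, 1011, UYXXX$)
No transition applies at (q, 1011, UYXXX$); input not fully consumed.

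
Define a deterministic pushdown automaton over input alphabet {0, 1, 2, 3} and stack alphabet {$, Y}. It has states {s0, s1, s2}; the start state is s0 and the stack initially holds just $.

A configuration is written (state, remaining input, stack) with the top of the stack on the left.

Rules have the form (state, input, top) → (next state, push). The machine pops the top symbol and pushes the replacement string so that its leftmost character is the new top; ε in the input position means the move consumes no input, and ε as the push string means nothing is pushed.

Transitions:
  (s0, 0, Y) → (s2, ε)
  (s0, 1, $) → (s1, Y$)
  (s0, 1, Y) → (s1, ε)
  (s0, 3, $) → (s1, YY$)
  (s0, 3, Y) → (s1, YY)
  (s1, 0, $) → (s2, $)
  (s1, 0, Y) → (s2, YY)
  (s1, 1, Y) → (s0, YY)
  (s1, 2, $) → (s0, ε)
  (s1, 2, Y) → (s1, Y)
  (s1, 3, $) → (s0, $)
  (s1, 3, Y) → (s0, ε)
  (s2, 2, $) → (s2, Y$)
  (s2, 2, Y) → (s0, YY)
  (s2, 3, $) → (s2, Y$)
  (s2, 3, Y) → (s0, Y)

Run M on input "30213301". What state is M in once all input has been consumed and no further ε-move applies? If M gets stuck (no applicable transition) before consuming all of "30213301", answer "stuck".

(s0, 30213301, $) ⊢ (s1, 0213301, YY$) ⊢ (s2, 213301, YYY$) ⊢ (s0, 13301, YYYY$) ⊢ (s1, 3301, YYY$) ⊢ (s0, 301, YY$) ⊢ (s1, 01, YYY$) ⊢ (s2, 1, YYYY$)
No transition for (s2, 1, top Y); M blocks with input 1 remaining.

stuck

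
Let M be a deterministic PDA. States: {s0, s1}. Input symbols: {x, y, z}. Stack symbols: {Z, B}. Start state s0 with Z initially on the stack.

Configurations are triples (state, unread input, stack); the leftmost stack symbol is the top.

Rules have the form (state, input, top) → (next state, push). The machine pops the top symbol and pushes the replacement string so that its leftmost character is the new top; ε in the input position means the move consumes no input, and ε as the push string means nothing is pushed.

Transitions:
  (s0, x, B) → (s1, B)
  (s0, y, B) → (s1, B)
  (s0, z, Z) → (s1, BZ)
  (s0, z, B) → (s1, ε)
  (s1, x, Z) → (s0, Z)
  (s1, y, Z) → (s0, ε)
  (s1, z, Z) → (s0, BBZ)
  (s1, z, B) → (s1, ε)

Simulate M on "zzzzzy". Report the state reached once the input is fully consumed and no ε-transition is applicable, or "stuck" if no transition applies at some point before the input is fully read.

s0

(s0, zzzzzy, Z)
  read z, top Z: go to s1, push BZ → (s1, zzzzy, BZ)
  read z, top B: go to s1, push ε → (s1, zzzy, Z)
  read z, top Z: go to s0, push BBZ → (s0, zzy, BBZ)
  read z, top B: go to s1, push ε → (s1, zy, BZ)
  read z, top B: go to s1, push ε → (s1, y, Z)
  read y, top Z: go to s0, push ε → (s0, ε, ε)
All input consumed; M is in state s0.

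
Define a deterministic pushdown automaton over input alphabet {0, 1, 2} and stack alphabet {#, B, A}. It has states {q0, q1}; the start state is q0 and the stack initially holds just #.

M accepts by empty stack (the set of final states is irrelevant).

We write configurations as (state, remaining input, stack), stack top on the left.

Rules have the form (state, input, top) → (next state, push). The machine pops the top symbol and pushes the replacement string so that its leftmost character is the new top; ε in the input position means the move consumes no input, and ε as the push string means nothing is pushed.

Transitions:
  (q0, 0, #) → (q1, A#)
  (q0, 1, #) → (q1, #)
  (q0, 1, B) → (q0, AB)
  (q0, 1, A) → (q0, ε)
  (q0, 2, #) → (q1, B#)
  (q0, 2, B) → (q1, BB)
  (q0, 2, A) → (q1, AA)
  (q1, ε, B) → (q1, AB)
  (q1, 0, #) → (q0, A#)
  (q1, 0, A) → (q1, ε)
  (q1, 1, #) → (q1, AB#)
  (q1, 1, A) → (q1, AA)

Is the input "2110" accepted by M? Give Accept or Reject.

Reject

(q0, 2110, #)
  read 2, top #: go to q1, push B# → (q1, 110, B#)
  ε-move, top B: go to q1, push AB → (q1, 110, AB#)
  read 1, top A: go to q1, push AA → (q1, 10, AAB#)
  read 1, top A: go to q1, push AA → (q1, 0, AAAB#)
  read 0, top A: go to q1, push ε → (q1, ε, AAB#)
All input consumed; stack is AAB#, not empty, and no further ε-move applies.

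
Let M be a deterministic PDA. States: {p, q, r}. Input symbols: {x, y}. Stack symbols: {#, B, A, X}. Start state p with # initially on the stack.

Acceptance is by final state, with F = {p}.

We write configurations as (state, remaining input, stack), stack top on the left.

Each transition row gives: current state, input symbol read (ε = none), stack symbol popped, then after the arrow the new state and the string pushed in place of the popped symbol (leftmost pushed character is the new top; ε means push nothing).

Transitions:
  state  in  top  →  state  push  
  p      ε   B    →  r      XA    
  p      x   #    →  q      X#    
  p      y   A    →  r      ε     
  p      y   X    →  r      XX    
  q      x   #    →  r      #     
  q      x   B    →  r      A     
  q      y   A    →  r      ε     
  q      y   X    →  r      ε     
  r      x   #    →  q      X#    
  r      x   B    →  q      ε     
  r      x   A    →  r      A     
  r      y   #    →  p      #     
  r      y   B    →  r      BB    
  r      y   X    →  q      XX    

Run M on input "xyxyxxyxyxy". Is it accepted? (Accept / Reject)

Reject

(p, xyxyxxyxyxy, #) ⊢ (q, yxyxxyxyxy, X#) ⊢ (r, xyxxyxyxy, #) ⊢ (q, yxxyxyxy, X#) ⊢ (r, xxyxyxy, #) ⊢ (q, xyxyxy, X#)
No transition applies at (q, xyxyxy, X#); input not fully consumed.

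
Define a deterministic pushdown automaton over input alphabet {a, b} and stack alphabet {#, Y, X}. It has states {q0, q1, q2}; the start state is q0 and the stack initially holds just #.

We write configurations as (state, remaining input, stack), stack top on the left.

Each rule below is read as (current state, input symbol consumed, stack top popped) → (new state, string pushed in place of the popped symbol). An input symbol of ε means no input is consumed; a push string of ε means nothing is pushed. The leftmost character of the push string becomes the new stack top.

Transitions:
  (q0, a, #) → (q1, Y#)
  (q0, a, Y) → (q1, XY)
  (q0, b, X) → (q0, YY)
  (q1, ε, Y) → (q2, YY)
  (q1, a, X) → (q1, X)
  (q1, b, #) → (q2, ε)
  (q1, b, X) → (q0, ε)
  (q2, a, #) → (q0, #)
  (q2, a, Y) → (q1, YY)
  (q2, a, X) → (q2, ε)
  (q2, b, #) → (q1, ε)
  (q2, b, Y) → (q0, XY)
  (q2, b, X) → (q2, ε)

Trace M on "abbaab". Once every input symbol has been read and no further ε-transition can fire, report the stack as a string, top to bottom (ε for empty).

(q0, abbaab, #)
  read a, top #: go to q1, push Y# → (q1, bbaab, Y#)
  ε-move, top Y: go to q2, push YY → (q2, bbaab, YY#)
  read b, top Y: go to q0, push XY → (q0, baab, XYY#)
  read b, top X: go to q0, push YY → (q0, aab, YYYY#)
  read a, top Y: go to q1, push XY → (q1, ab, XYYYY#)
  read a, top X: go to q1, push X → (q1, b, XYYYY#)
  read b, top X: go to q0, push ε → (q0, ε, YYYY#)
All input consumed in state q0 with stack YYYY#.

YYYY#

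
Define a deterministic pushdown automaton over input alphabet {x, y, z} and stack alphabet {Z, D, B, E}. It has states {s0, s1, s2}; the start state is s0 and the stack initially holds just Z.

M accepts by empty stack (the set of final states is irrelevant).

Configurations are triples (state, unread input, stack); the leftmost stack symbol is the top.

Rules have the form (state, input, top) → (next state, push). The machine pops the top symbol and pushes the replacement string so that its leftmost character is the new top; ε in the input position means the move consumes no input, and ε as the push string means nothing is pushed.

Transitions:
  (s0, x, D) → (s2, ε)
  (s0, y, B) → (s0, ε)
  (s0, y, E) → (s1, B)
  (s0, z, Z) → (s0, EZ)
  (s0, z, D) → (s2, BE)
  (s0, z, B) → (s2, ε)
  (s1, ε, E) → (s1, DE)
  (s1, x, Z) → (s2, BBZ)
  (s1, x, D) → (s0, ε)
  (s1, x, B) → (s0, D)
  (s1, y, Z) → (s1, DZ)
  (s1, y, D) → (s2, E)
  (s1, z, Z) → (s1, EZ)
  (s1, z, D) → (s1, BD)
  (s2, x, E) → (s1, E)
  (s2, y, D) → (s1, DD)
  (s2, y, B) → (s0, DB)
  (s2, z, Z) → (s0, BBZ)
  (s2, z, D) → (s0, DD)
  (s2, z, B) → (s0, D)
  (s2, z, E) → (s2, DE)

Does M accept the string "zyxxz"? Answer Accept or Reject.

Reject

(s0, zyxxz, Z)
  read z, top Z: go to s0, push EZ → (s0, yxxz, EZ)
  read y, top E: go to s1, push B → (s1, xxz, BZ)
  read x, top B: go to s0, push D → (s0, xz, DZ)
  read x, top D: go to s2, push ε → (s2, z, Z)
  read z, top Z: go to s0, push BBZ → (s0, ε, BBZ)
All input consumed; stack is BBZ, not empty, and no further ε-move applies.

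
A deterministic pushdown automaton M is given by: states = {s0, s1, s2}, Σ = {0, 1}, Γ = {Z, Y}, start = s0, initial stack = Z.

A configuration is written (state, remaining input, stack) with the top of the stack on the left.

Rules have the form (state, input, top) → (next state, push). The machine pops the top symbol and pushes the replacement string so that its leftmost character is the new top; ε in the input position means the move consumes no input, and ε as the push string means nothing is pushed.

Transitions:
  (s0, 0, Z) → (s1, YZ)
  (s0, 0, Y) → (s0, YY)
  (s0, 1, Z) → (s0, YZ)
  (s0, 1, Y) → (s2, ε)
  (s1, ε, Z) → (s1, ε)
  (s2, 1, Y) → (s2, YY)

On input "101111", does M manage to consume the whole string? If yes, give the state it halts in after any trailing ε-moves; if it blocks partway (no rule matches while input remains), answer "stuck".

s2

(s0, 101111, Z) ⊢ (s0, 01111, YZ) ⊢ (s0, 1111, YYZ) ⊢ (s2, 111, YZ) ⊢ (s2, 11, YYZ) ⊢ (s2, 1, YYYZ) ⊢ (s2, ε, YYYYZ)
All input consumed; M is in state s2.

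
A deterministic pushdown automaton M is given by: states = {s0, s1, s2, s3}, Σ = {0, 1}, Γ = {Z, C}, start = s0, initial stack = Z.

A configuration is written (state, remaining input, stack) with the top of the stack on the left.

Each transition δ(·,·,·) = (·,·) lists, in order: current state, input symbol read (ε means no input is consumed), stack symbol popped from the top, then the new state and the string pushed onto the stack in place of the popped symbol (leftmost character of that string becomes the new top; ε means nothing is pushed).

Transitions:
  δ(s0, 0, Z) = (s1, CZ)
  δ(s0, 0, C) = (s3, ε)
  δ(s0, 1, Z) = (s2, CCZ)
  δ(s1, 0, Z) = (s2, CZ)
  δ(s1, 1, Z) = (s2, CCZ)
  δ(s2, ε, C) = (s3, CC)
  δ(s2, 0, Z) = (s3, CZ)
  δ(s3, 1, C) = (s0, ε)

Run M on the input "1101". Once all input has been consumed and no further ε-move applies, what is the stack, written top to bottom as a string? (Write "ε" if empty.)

Z

(s0, 1101, Z)
  read 1, top Z: go to s2, push CCZ → (s2, 101, CCZ)
  ε-move, top C: go to s3, push CC → (s3, 101, CCCZ)
  read 1, top C: go to s0, push ε → (s0, 01, CCZ)
  read 0, top C: go to s3, push ε → (s3, 1, CZ)
  read 1, top C: go to s0, push ε → (s0, ε, Z)
All input consumed in state s0 with stack Z.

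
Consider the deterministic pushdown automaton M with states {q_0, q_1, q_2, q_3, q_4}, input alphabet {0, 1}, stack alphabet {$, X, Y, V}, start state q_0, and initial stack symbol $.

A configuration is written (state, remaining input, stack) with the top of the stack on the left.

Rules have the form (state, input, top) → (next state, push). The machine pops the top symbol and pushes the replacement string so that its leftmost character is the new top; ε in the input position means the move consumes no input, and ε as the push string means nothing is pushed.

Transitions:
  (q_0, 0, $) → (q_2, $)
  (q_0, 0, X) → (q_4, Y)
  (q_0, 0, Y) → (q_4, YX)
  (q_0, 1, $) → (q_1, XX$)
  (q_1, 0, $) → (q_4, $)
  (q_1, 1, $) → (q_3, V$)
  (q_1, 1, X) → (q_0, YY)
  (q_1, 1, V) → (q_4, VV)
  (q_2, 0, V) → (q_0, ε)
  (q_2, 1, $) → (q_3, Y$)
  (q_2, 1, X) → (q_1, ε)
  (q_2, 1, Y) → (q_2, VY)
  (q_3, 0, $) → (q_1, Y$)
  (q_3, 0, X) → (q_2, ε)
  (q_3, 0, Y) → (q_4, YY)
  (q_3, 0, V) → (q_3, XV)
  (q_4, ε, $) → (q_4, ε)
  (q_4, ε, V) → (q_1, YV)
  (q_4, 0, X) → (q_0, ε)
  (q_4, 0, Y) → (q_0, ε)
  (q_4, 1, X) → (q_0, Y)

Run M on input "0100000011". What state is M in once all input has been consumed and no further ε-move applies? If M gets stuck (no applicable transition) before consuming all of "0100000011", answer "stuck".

q_0

(q_0, 0100000011, $) ⊢ (q_2, 100000011, $) ⊢ (q_3, 00000011, Y$) ⊢ (q_4, 0000011, YY$) ⊢ (q_0, 000011, Y$) ⊢ (q_4, 00011, YX$) ⊢ (q_0, 0011, X$) ⊢ (q_4, 011, Y$) ⊢ (q_0, 11, $) ⊢ (q_1, 1, XX$) ⊢ (q_0, ε, YYX$)
All input consumed; M is in state q_0.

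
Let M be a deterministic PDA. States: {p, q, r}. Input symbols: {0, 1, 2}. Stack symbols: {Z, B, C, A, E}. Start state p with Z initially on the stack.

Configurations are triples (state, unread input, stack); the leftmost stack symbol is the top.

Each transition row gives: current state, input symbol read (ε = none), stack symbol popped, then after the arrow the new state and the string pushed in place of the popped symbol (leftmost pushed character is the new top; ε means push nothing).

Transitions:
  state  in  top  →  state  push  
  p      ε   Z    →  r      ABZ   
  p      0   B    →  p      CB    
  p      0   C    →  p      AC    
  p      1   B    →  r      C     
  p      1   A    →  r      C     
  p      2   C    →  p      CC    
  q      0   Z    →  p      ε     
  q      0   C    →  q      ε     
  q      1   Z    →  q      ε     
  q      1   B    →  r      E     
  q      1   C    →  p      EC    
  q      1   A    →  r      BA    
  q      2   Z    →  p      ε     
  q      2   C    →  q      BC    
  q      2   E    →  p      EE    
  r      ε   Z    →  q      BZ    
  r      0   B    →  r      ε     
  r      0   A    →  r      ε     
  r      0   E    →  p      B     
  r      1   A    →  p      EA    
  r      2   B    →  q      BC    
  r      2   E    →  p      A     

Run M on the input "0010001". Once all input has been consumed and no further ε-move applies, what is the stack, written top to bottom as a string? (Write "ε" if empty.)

(p, 0010001, Z)
  ε-move, top Z: go to r, push ABZ → (r, 0010001, ABZ)
  read 0, top A: go to r, push ε → (r, 010001, BZ)
  read 0, top B: go to r, push ε → (r, 10001, Z)
  ε-move, top Z: go to q, push BZ → (q, 10001, BZ)
  read 1, top B: go to r, push E → (r, 0001, EZ)
  read 0, top E: go to p, push B → (p, 001, BZ)
  read 0, top B: go to p, push CB → (p, 01, CBZ)
  read 0, top C: go to p, push AC → (p, 1, ACBZ)
  read 1, top A: go to r, push C → (r, ε, CCBZ)
All input consumed in state r with stack CCBZ.

CCBZ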